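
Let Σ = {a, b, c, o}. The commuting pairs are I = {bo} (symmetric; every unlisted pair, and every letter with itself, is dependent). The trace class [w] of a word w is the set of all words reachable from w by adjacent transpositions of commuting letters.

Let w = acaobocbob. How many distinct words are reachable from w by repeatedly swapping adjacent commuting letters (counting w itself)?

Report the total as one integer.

9

piece 0:a — minimal
piece 1:c rests on {0:a}
piece 2:a rests on {1:c}
piece 3:o rests on {2:a}
piece 4:b rests on {2:a}
piece 5:o rests on {3:o}
piece 6:c rests on {4:b, 5:o}
piece 7:b rests on {6:c}
piece 8:o rests on {6:c}
piece 9:b rests on {7:b}
minimal pieces: {0:a}
ways to finish when only these pieces remain (= sum over removing one remaining piece with nothing left below it):
  1 left: {8}→1  {9}→1
  2 left: {7,9}→1  {8,9}→2
  3 left: {7,8,9}→3
  4 left: {6,7,8,9}→3
  5 left: {4,6,7,8,9}→3  {5,6,7,8,9}→3
  6 left: {3,5,6,7,8,9}→3  {4,5,6,7,8,9}→6
  7 left: {3,4,5,6,7,8,9}→9
  8 left: {2,3,4,5,6,7,8,9}→9
  placing 0:a first → 9 extensions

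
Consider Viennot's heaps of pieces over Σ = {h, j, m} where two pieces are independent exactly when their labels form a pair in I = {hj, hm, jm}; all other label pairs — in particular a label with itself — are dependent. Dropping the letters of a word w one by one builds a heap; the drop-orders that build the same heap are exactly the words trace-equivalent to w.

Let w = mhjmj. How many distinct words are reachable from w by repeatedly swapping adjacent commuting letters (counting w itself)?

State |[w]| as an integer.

0(m) covers ∅
1(h) covers ∅
2(j) covers ∅
3(m) covers 0:m
4(j) covers 2:j
floor of heap: 0:m, 1:h, 2:j
completions by unplaced set U, small U first (add the entries for U minus each lowest piece of U):
  |U|=1: {1}:1  {3}:1  {4}:1
  |U|=2: {0,3}:1  {1,3}:2  {1,4}:2  {2,4}:1  {3,4}:2
  |U|=3: {0,1,3}:3  {0,3,4}:3  {1,2,4}:3  {1,3,4}:6  {2,3,4}:3
  start at 0(m): 12
  start at 1(h): 6
  start at 2(j): 12
sum over floor = 30

30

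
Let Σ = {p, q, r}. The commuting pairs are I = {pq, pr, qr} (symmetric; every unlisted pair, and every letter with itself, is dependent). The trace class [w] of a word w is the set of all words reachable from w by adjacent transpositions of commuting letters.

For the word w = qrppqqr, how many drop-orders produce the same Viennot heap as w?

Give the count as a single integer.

210

0(q) covers ∅
1(r) covers ∅
2(p) covers ∅
3(p) covers 2:p
4(q) covers 0:q
5(q) covers 4:q
6(r) covers 1:r
floor of heap: 0:q, 1:r, 2:p
completions by unplaced set U, small U first (add the entries for U minus each lowest piece of U):
  |U|=1: {3}:1  {5}:1  {6}:1
  |U|=2: {1,6}:1  {2,3}:1  {3,5}:2  {3,6}:2  {4,5}:1  {5,6}:2
  |U|=3: {0,4,5}:1  {1,3,6}:3  {1,5,6}:3  {2,3,5}:3  {2,3,6}:3  {3,4,5}:3  {3,5,6}:6  {4,5,6}:3
  |U|=4: {0,3,4,5}:4  {0,4,5,6}:4  {1,2,3,6}:6  {1,3,5,6}:12  {1,4,5,6}:6  {2,3,4,5}:6  {2,3,5,6}:12  {3,4,5,6}:12
  |U|=5: {0,1,4,5,6}:10  {0,2,3,4,5}:10  {0,3,4,5,6}:20  {1,2,3,5,6}:30  {1,3,4,5,6}:30  {2,3,4,5,6}:30
  start at 0(q): 90
  start at 1(r): 60
  start at 2(p): 60
sum over floor = 210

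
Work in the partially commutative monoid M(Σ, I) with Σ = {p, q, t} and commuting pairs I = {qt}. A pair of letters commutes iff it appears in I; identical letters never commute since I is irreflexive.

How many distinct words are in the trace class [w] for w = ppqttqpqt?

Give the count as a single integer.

12

0(p) covers ∅
1(p) covers 0:p
2(q) covers 1:p
3(t) covers 1:p
4(t) covers 3:t
5(q) covers 2:q
6(p) covers 4:t, 5:q
7(q) covers 6:p
8(t) covers 6:p
floor of heap: 0:p
completions by unplaced set U, small U first (add the entries for U minus each lowest piece of U):
  |U|=1: {7}:1  {8}:1
  |U|=2: {7,8}:2
  |U|=3: {6,7,8}:2
  |U|=4: {4,6,7,8}:2  {5,6,7,8}:2
  |U|=5: {2,5,6,7,8}:2  {3,4,6,7,8}:2  {4,5,6,7,8}:4
  |U|=6: {2,4,5,6,7,8}:6  {3,4,5,6,7,8}:6
  |U|=7: {2,3,4,5,6,7,8}:12
  start at 0(p): 12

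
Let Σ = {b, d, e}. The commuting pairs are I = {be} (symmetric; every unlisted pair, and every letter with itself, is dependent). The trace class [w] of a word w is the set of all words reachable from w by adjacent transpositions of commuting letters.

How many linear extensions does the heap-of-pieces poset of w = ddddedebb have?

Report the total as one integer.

3

drop 0:d onto floor
drop 1:d onto {0:d}
drop 2:d onto {1:d}
drop 3:d onto {2:d}
drop 4:e onto {3:d}
drop 5:d onto {4:e}
drop 6:e onto {5:d}
drop 7:b onto {5:d}
drop 8:b onto {7:b}
ground layer = {0:d}
drop-orders for the pieces not yet dropped (sum over which currently-grounded one goes next):
  1 to go: {6} 1  {8} 1
  2 to go: {6,8} 2  {7,8} 1
  3 to go: {6,7,8} 3
  4 to go: {5,6,7,8} 3
  5 to go: {4,5,6,7,8} 3
  6 to go: {3,4,5,6,7,8} 3
  7 to go: {2,3,4,5,6,7,8} 3
  if 0:d drops first: 3 orders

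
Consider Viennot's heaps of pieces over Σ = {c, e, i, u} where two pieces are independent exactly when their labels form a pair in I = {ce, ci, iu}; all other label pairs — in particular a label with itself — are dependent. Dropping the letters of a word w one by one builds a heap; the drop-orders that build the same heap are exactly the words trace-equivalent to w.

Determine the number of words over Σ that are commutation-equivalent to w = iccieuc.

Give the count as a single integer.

10

0(i) covers ∅
1(c) covers ∅
2(c) covers 1:c
3(i) covers 0:i
4(e) covers 3:i
5(u) covers 2:c, 4:e
6(c) covers 5:u
floor of heap: 0:i, 1:c
completions by unplaced set U, small U first (add the entries for U minus each lowest piece of U):
  |U|=1: {6}:1
  |U|=2: {5,6}:1
  |U|=3: {2,5,6}:1  {4,5,6}:1
  |U|=4: {1,2,5,6}:1  {2,4,5,6}:2  {3,4,5,6}:1
  |U|=5: {0,3,4,5,6}:1  {1,2,4,5,6}:3  {2,3,4,5,6}:3
  start at 0(i): 6
  start at 1(c): 4
sum over floor = 10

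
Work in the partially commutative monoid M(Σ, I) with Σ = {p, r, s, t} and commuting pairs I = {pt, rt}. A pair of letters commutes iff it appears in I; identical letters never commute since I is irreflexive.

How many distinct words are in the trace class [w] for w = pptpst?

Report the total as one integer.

0(p) covers ∅
1(p) covers 0:p
2(t) covers ∅
3(p) covers 1:p
4(s) covers 2:t, 3:p
5(t) covers 4:s
floor of heap: 0:p, 2:t
completions by unplaced set U, small U first (add the entries for U minus each lowest piece of U):
  |U|=1: {5}:1
  |U|=2: {4,5}:1
  |U|=3: {2,4,5}:1  {3,4,5}:1
  |U|=4: {1,3,4,5}:1  {2,3,4,5}:2
  start at 0(p): 3
  start at 2(t): 1
sum over floor = 4

4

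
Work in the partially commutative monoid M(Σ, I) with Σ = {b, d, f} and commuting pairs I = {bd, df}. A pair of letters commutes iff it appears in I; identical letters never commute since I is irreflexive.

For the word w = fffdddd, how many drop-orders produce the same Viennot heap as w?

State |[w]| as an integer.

35

0(f) covers ∅
1(f) covers 0:f
2(f) covers 1:f
3(d) covers ∅
4(d) covers 3:d
5(d) covers 4:d
6(d) covers 5:d
floor of heap: 0:f, 3:d
completions by unplaced set U, small U first (add the entries for U minus each lowest piece of U):
  |U|=1: {2}:1  {6}:1
  |U|=2: {1,2}:1  {2,6}:2  {5,6}:1
  |U|=3: {0,1,2}:1  {1,2,6}:3  {2,5,6}:3  {4,5,6}:1
  |U|=4: {0,1,2,6}:4  {1,2,5,6}:6  {2,4,5,6}:4  {3,4,5,6}:1
  |U|=5: {0,1,2,5,6}:10  {1,2,4,5,6}:10  {2,3,4,5,6}:5
  start at 0(f): 15
  start at 3(d): 20
sum over floor = 35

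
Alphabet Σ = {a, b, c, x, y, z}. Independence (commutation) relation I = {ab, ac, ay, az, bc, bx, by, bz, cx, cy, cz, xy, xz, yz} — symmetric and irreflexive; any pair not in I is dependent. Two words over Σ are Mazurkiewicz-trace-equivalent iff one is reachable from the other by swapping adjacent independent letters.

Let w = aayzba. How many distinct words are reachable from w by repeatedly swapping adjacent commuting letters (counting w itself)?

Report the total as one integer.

0(a) covers ∅
1(a) covers 0:a
2(y) covers ∅
3(z) covers ∅
4(b) covers ∅
5(a) covers 1:a
floor of heap: 0:a, 2:y, 3:z, 4:b
completions by unplaced set U, small U first (add the entries for U minus each lowest piece of U):
  |U|=1: {2}:1  {3}:1  {4}:1  {5}:1
  |U|=2: {1,5}:1  {2,3}:2  {2,4}:2  {2,5}:2  {3,4}:2  {3,5}:2  {4,5}:2
  |U|=3: {0,1,5}:1  {1,2,5}:3  {1,3,5}:3  {1,4,5}:3  {2,3,4}:6  {2,3,5}:6  {2,4,5}:6  {3,4,5}:6
  |U|=4: {0,1,2,5}:4  {0,1,3,5}:4  {0,1,4,5}:4  {1,2,3,5}:12  {1,2,4,5}:12  {1,3,4,5}:12  {2,3,4,5}:24
  start at 0(a): 60
  start at 2(y): 20
  start at 3(z): 20
  start at 4(b): 20
sum over floor = 120

120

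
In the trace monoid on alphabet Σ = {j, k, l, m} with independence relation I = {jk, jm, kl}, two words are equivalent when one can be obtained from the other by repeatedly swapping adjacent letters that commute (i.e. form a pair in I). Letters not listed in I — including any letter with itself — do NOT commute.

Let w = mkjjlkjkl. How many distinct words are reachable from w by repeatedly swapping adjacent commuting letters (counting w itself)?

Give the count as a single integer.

111

piece 0:m — minimal
piece 1:k rests on {0:m}
piece 2:j — minimal
piece 3:j rests on {2:j}
piece 4:l rests on {0:m, 3:j}
piece 5:k rests on {1:k}
piece 6:j rests on {4:l}
piece 7:k rests on {5:k}
piece 8:l rests on {6:j}
minimal pieces: {0:m, 2:j}
ways to finish when only these pieces remain (= sum over removing one remaining piece with nothing left below it):
  1 left: {7}→1  {8}→1
  2 left: {5,7}→1  {6,8}→1  {7,8}→2
  3 left: {1,5,7}→1  {4,6,8}→1  {5,7,8}→3  {6,7,8}→3
  4 left: {1,5,7,8}→4  {3,4,6,8}→1  {4,6,7,8}→4  {5,6,7,8}→6
  5 left: {1,5,6,7,8}→10  {2,3,4,6,8}→1  {3,4,6,7,8}→5  {4,5,6,7,8}→10
  6 left: {1,4,5,6,7,8}→20  {2,3,4,6,7,8}→6  {3,4,5,6,7,8}→15
  7 left: {0,1,4,5,6,7,8}→20  {1,3,4,5,6,7,8}→35  {2,3,4,5,6,7,8}→21
  placing 0:m first → 56 extensions
  placing 2:j first → 55 extensions
total linear extensions = 111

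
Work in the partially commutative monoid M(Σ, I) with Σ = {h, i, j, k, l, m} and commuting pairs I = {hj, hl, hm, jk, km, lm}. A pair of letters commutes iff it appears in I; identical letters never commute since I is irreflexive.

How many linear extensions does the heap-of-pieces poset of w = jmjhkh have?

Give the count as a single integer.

20

drop 0:j onto floor
drop 1:m onto {0:j}
drop 2:j onto {1:m}
drop 3:h onto floor
drop 4:k onto {3:h}
drop 5:h onto {4:k}
ground layer = {0:j, 3:h}
drop-orders for the pieces not yet dropped (sum over which currently-grounded one goes next):
  1 to go: {2} 1  {5} 1
  2 to go: {1,2} 1  {2,5} 2  {4,5} 1
  3 to go: {0,1,2} 1  {1,2,5} 3  {2,4,5} 3  {3,4,5} 1
  4 to go: {0,1,2,5} 4  {1,2,4,5} 6  {2,3,4,5} 4
  if 0:j drops first: 10 orders
  if 3:h drops first: 10 orders
heap linearizations: 20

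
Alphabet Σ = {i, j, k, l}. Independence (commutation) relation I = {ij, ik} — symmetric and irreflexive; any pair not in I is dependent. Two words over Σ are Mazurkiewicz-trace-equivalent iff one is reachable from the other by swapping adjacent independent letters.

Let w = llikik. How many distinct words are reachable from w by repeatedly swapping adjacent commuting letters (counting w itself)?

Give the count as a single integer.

0(l) covers ∅
1(l) covers 0:l
2(i) covers 1:l
3(k) covers 1:l
4(i) covers 2:i
5(k) covers 3:k
floor of heap: 0:l
completions by unplaced set U, small U first (add the entries for U minus each lowest piece of U):
  |U|=1: {4}:1  {5}:1
  |U|=2: {2,4}:1  {3,5}:1  {4,5}:2
  |U|=3: {2,4,5}:3  {3,4,5}:3
  |U|=4: {2,3,4,5}:6
  start at 0(l): 6

6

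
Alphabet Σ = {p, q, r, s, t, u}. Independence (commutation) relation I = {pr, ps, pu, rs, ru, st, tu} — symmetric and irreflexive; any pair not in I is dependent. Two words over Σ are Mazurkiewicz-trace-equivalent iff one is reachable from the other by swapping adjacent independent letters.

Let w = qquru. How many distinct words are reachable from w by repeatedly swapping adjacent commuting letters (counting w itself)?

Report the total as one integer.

0(q) covers ∅
1(q) covers 0:q
2(u) covers 1:q
3(r) covers 1:q
4(u) covers 2:u
floor of heap: 0:q
completions by unplaced set U, small U first (add the entries for U minus each lowest piece of U):
  |U|=1: {3}:1  {4}:1
  |U|=2: {2,4}:1  {3,4}:2
  |U|=3: {2,3,4}:3
  start at 0(q): 3

3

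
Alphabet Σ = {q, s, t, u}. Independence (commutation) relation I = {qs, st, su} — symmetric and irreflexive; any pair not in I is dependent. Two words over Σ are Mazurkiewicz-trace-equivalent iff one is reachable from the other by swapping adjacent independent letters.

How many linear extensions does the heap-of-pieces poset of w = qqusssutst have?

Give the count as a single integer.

210

0(q) covers ∅
1(q) covers 0:q
2(u) covers 1:q
3(s) covers ∅
4(s) covers 3:s
5(s) covers 4:s
6(u) covers 2:u
7(t) covers 6:u
8(s) covers 5:s
9(t) covers 7:t
floor of heap: 0:q, 3:s
completions by unplaced set U, small U first (add the entries for U minus each lowest piece of U):
  |U|=1: {8}:1  {9}:1
  |U|=2: {5,8}:1  {7,9}:1  {8,9}:2
  |U|=3: {4,5,8}:1  {5,8,9}:3  {6,7,9}:1  {7,8,9}:3
  |U|=4: {2,6,7,9}:1  {3,4,5,8}:1  {4,5,8,9}:4  {5,7,8,9}:6  {6,7,8,9}:4
  |U|=5: {1,2,6,7,9}:1  {2,6,7,8,9}:5  {3,4,5,8,9}:5  {4,5,7,8,9}:10  {5,6,7,8,9}:10
  |U|=6: {0,1,2,6,7,9}:1  {1,2,6,7,8,9}:6  {2,5,6,7,8,9}:15  {3,4,5,7,8,9}:15  {4,5,6,7,8,9}:20
  |U|=7: {0,1,2,6,7,8,9}:7  {1,2,5,6,7,8,9}:21  {2,4,5,6,7,8,9}:35  {3,4,5,6,7,8,9}:35
  |U|=8: {0,1,2,5,6,7,8,9}:28  {1,2,4,5,6,7,8,9}:56  {2,3,4,5,6,7,8,9}:70
  start at 0(q): 126
  start at 3(s): 84
sum over floor = 210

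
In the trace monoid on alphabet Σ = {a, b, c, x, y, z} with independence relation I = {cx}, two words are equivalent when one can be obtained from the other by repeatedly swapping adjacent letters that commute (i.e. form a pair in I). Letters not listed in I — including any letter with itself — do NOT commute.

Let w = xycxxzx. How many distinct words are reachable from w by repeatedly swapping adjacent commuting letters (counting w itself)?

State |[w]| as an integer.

0(x) covers ∅
1(y) covers 0:x
2(c) covers 1:y
3(x) covers 1:y
4(x) covers 3:x
5(z) covers 2:c, 4:x
6(x) covers 5:z
floor of heap: 0:x
completions by unplaced set U, small U first (add the entries for U minus each lowest piece of U):
  |U|=1: {6}:1
  |U|=2: {5,6}:1
  |U|=3: {2,5,6}:1  {4,5,6}:1
  |U|=4: {2,4,5,6}:2  {3,4,5,6}:1
  |U|=5: {2,3,4,5,6}:3
  start at 0(x): 3

3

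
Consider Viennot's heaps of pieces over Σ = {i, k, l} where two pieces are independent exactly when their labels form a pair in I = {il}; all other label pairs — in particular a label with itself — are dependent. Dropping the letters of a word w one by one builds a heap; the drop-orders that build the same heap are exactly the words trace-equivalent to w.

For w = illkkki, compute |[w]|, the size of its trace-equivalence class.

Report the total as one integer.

3

piece 0:i — minimal
piece 1:l — minimal
piece 2:l rests on {1:l}
piece 3:k rests on {0:i, 2:l}
piece 4:k rests on {3:k}
piece 5:k rests on {4:k}
piece 6:i rests on {5:k}
minimal pieces: {0:i, 1:l}
ways to finish when only these pieces remain (= sum over removing one remaining piece with nothing left below it):
  1 left: {6}→1
  2 left: {5,6}→1
  3 left: {4,5,6}→1
  4 left: {3,4,5,6}→1
  5 left: {0,3,4,5,6}→1  {2,3,4,5,6}→1
  placing 0:i first → 1 extensions
  placing 1:l first → 2 extensions
total linear extensions = 3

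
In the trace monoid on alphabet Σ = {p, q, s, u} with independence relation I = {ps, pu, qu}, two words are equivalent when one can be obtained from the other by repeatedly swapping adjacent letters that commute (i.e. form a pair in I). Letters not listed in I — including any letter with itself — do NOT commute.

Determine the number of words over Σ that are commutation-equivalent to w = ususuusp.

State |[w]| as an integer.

0(u) covers ∅
1(s) covers 0:u
2(u) covers 1:s
3(s) covers 2:u
4(u) covers 3:s
5(u) covers 4:u
6(s) covers 5:u
7(p) covers ∅
floor of heap: 0:u, 7:p
completions by unplaced set U, small U first (add the entries for U minus each lowest piece of U):
  |U|=1: {6}:1  {7}:1
  |U|=2: {5,6}:1  {6,7}:2
  |U|=3: {4,5,6}:1  {5,6,7}:3
  |U|=4: {3,4,5,6}:1  {4,5,6,7}:4
  |U|=5: {2,3,4,5,6}:1  {3,4,5,6,7}:5
  |U|=6: {1,2,3,4,5,6}:1  {2,3,4,5,6,7}:6
  start at 0(u): 7
  start at 7(p): 1
sum over floor = 8

8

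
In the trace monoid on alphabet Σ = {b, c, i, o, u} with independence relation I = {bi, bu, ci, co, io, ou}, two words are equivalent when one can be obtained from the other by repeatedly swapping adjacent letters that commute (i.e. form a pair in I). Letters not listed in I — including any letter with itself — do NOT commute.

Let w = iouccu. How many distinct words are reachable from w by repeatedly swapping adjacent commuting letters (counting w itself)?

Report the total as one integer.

6

drop 0:i onto floor
drop 1:o onto floor
drop 2:u onto {0:i}
drop 3:c onto {2:u}
drop 4:c onto {3:c}
drop 5:u onto {4:c}
ground layer = {0:i, 1:o}
drop-orders for the pieces not yet dropped (sum over which currently-grounded one goes next):
  1 to go: {1} 1  {5} 1
  2 to go: {1,5} 2  {4,5} 1
  3 to go: {1,4,5} 3  {3,4,5} 1
  4 to go: {1,3,4,5} 4  {2,3,4,5} 1
  if 0:i drops first: 5 orders
  if 1:o drops first: 1 orders
heap linearizations: 6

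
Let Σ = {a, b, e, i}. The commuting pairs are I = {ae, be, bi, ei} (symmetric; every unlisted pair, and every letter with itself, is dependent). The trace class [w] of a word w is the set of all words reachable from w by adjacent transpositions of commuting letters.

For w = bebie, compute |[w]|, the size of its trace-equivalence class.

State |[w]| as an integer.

30

0(b) covers ∅
1(e) covers ∅
2(b) covers 0:b
3(i) covers ∅
4(e) covers 1:e
floor of heap: 0:b, 1:e, 3:i
completions by unplaced set U, small U first (add the entries for U minus each lowest piece of U):
  |U|=1: {2}:1  {3}:1  {4}:1
  |U|=2: {0,2}:1  {1,4}:1  {2,3}:2  {2,4}:2  {3,4}:2
  |U|=3: {0,2,3}:3  {0,2,4}:3  {1,2,4}:3  {1,3,4}:3  {2,3,4}:6
  start at 0(b): 12
  start at 1(e): 12
  start at 3(i): 6
sum over floor = 30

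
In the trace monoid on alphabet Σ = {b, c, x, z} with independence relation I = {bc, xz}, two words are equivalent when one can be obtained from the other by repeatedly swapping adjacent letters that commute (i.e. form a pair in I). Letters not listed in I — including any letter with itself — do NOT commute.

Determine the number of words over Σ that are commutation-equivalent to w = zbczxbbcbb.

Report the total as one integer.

drop 0:z onto floor
drop 1:b onto {0:z}
drop 2:c onto {0:z}
drop 3:z onto {1:b, 2:c}
drop 4:x onto {1:b, 2:c}
drop 5:b onto {3:z, 4:x}
drop 6:b onto {5:b}
drop 7:c onto {3:z, 4:x}
drop 8:b onto {6:b}
drop 9:b onto {8:b}
ground layer = {0:z}
drop-orders for the pieces not yet dropped (sum over which currently-grounded one goes next):
  1 to go: {7} 1  {9} 1
  2 to go: {7,9} 2  {8,9} 1
  3 to go: {6,8,9} 1  {7,8,9} 3
  4 to go: {5,6,8,9} 1  {6,7,8,9} 4
  5 to go: {5,6,7,8,9} 5
  6 to go: {3,5,6,7,8,9} 5  {4,5,6,7,8,9} 5
  7 to go: {3,4,5,6,7,8,9} 10
  8 to go: {1,3,4,5,6,7,8,9} 10  {2,3,4,5,6,7,8,9} 10
  if 0:z drops first: 20 orders

20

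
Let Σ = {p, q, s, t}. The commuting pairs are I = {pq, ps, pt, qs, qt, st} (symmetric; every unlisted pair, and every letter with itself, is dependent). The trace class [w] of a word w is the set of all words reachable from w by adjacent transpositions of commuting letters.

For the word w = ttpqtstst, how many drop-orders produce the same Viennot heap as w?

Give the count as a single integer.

drop 0:t onto floor
drop 1:t onto {0:t}
drop 2:p onto floor
drop 3:q onto floor
drop 4:t onto {1:t}
drop 5:s onto floor
drop 6:t onto {4:t}
drop 7:s onto {5:s}
drop 8:t onto {6:t}
ground layer = {0:t, 2:p, 3:q, 5:s}
drop-orders for the pieces not yet dropped (sum over which currently-grounded one goes next):
  1 to go: {2} 1  {3} 1  {7} 1  {8} 1
  2 to go: {2,3} 2  {2,7} 2  {2,8} 2  {3,7} 2  {3,8} 2  {5,7} 1  {6,8} 1  {7,8} 2
  3 to go: {2,3,7} 6  {2,3,8} 6  {2,5,7} 3  {2,6,8} 3  {2,7,8} 6  {3,5,7} 3  {3,6,8} 3  {3,7,8} 6  {4,6,8} 1  {5,7,8} 3  {6,7,8} 3
  4 to go: {1,4,6,8} 1  {2,3,5,7} 12  {2,3,6,8} 12  {2,3,7,8} 24  {2,4,6,8} 4  {2,5,7,8} 12  {2,6,7,8} 12  {3,4,6,8} 4  {3,5,7,8} 12  {3,6,7,8} 12  {4,6,7,8} 4  {5,6,7,8} 6
  5 to go: {0,1,4,6,8} 1  {1,2,4,6,8} 5  {1,3,4,6,8} 5  {1,4,6,7,8} 5  {2,3,4,6,8} 20  {2,3,5,7,8} 60  {2,3,6,7,8} 60  {2,4,6,7,8} 20  {2,5,6,7,8} 30  {3,4,6,7,8} 20  {3,5,6,7,8} 30  {4,5,6,7,8} 10
  6 to go: {0,1,2,4,6,8} 6  {0,1,3,4,6,8} 6  {0,1,4,6,7,8} 6  {1,2,3,4,6,8} 30  {1,2,4,6,7,8} 30  {1,3,4,6,7,8} 30  {1,4,5,6,7,8} 15  {2,3,4,6,7,8} 120  {2,3,5,6,7,8} 180  {2,4,5,6,7,8} 60  {3,4,5,6,7,8} 60
  7 to go: {0,1,2,3,4,6,8} 42  {0,1,2,4,6,7,8} 42  {0,1,3,4,6,7,8} 42  {0,1,4,5,6,7,8} 21  {1,2,3,4,6,7,8} 210  {1,2,4,5,6,7,8} 105  {1,3,4,5,6,7,8} 105  {2,3,4,5,6,7,8} 420
  if 0:t drops first: 840 orders
  if 2:p drops first: 168 orders
  if 3:q drops first: 168 orders
  if 5:s drops first: 336 orders
heap linearizations: 1512

1512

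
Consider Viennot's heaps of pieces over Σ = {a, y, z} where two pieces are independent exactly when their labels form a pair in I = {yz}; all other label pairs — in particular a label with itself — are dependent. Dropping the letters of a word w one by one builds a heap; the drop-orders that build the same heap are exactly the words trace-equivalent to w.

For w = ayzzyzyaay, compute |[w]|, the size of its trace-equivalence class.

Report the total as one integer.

20

piece 0:a — minimal
piece 1:y rests on {0:a}
piece 2:z rests on {0:a}
piece 3:z rests on {2:z}
piece 4:y rests on {1:y}
piece 5:z rests on {3:z}
piece 6:y rests on {4:y}
piece 7:a rests on {5:z, 6:y}
piece 8:a rests on {7:a}
piece 9:y rests on {8:a}
minimal pieces: {0:a}
ways to finish when only these pieces remain (= sum over removing one remaining piece with nothing left below it):
  1 left: {9}→1
  2 left: {8,9}→1
  3 left: {7,8,9}→1
  4 left: {5,7,8,9}→1  {6,7,8,9}→1
  5 left: {3,5,7,8,9}→1  {4,6,7,8,9}→1  {5,6,7,8,9}→2
  6 left: {1,4,6,7,8,9}→1  {2,3,5,7,8,9}→1  {3,5,6,7,8,9}→3  {4,5,6,7,8,9}→3
  7 left: {1,4,5,6,7,8,9}→4  {2,3,5,6,7,8,9}→4  {3,4,5,6,7,8,9}→6
  8 left: {1,3,4,5,6,7,8,9}→10  {2,3,4,5,6,7,8,9}→10
  placing 0:a first → 20 extensions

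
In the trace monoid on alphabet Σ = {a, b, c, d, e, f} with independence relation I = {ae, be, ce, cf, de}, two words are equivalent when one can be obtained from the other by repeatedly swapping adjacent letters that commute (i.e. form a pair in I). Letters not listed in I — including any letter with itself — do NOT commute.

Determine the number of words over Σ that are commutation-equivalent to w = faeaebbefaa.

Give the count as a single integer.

35

piece 0:f — minimal
piece 1:a rests on {0:f}
piece 2:e rests on {0:f}
piece 3:a rests on {1:a}
piece 4:e rests on {2:e}
piece 5:b rests on {3:a}
piece 6:b rests on {5:b}
piece 7:e rests on {4:e}
piece 8:f rests on {6:b, 7:e}
piece 9:a rests on {8:f}
piece 10:a rests on {9:a}
minimal pieces: {0:f}
ways to finish when only these pieces remain (= sum over removing one remaining piece with nothing left below it):
  1 left: {10}→1
  2 left: {9,10}→1
  3 left: {8,9,10}→1
  4 left: {6,8,9,10}→1  {7,8,9,10}→1
  5 left: {4,7,8,9,10}→1  {5,6,8,9,10}→1  {6,7,8,9,10}→2
  6 left: {2,4,7,8,9,10}→1  {3,5,6,8,9,10}→1  {4,6,7,8,9,10}→3  {5,6,7,8,9,10}→3
  7 left: {1,3,5,6,8,9,10}→1  {2,4,6,7,8,9,10}→4  {3,5,6,7,8,9,10}→4  {4,5,6,7,8,9,10}→6
  8 left: {1,3,5,6,7,8,9,10}→5  {2,4,5,6,7,8,9,10}→10  {3,4,5,6,7,8,9,10}→10
  9 left: {1,3,4,5,6,7,8,9,10}→15  {2,3,4,5,6,7,8,9,10}→20
  placing 0:f first → 35 extensions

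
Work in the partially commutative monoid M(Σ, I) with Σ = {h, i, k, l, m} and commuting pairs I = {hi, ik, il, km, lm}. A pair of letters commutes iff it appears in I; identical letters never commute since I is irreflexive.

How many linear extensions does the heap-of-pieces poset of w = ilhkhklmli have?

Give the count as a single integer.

#0=i has no predecessor
#1=l has no predecessor
#2=h depends on [1:l]
#3=k depends on [2:h]
#4=h depends on [3:k]
#5=k depends on [4:h]
#6=l depends on [5:k]
#7=m depends on [0:i, 4:h]
#8=l depends on [6:l]
#9=i depends on [7:m]
sources: [0:i, 1:l]
N(rest) = Σ N(rest − s) over sources s of rest; N(one piece) = 1:
  size 1 → [8]=1  [9]=1
  size 2 → [6,8]=1  [7,9]=1  [8,9]=2
  size 3 → [0,7,9]=1  [5,6,8]=1  [6,8,9]=3  [7,8,9]=3
  size 4 → [0,7,8,9]=4  [5,6,8,9]=4  [6,7,8,9]=6
  size 5 → [0,6,7,8,9]=10  [5,6,7,8,9]=10
  size 6 → [0,5,6,7,8,9]=20  [4,5,6,7,8,9]=10
  size 7 → [0,4,5,6,7,8,9]=30  [3,4,5,6,7,8,9]=10
  size 8 → [0,3,4,5,6,7,8,9]=40  [2,3,4,5,6,7,8,9]=10
  first=0(i) contributes 10
  first=1(l) contributes 50
|[w]| = 60

60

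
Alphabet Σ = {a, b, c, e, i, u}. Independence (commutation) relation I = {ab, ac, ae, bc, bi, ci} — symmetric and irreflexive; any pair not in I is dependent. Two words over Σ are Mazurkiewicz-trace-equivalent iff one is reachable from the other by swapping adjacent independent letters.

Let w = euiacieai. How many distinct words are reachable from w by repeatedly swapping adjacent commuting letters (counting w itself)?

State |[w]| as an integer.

drop 0:e onto floor
drop 1:u onto {0:e}
drop 2:i onto {1:u}
drop 3:a onto {2:i}
drop 4:c onto {1:u}
drop 5:i onto {3:a}
drop 6:e onto {4:c, 5:i}
drop 7:a onto {5:i}
drop 8:i onto {6:e, 7:a}
ground layer = {0:e}
drop-orders for the pieces not yet dropped (sum over which currently-grounded one goes next):
  1 to go: {8} 1
  2 to go: {6,8} 1  {7,8} 1
  3 to go: {4,6,8} 1  {6,7,8} 2
  4 to go: {4,6,7,8} 3  {5,6,7,8} 2
  5 to go: {3,5,6,7,8} 2  {4,5,6,7,8} 5
  6 to go: {2,3,5,6,7,8} 2  {3,4,5,6,7,8} 7
  7 to go: {2,3,4,5,6,7,8} 9
  if 0:e drops first: 9 orders

9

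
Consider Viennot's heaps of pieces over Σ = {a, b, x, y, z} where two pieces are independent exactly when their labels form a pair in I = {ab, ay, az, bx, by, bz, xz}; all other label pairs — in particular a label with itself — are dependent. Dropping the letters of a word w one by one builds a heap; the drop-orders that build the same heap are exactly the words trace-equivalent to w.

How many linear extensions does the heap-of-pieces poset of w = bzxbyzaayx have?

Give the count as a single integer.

1125

piece 0:b — minimal
piece 1:z — minimal
piece 2:x — minimal
piece 3:b rests on {0:b}
piece 4:y rests on {1:z, 2:x}
piece 5:z rests on {4:y}
piece 6:a rests on {2:x}
piece 7:a rests on {6:a}
piece 8:y rests on {5:z}
piece 9:x rests on {7:a, 8:y}
minimal pieces: {0:b, 1:z, 2:x}
ways to finish when only these pieces remain (= sum over removing one remaining piece with nothing left below it):
  1 left: {3}→1  {9}→1
  2 left: {0,3}→1  {3,9}→2  {7,9}→1  {8,9}→1
  3 left: {0,3,9}→3  {3,7,9}→3  {3,8,9}→3  {5,8,9}→1  {6,7,9}→1  {7,8,9}→2
  4 left: {0,3,7,9}→6  {0,3,8,9}→6  {3,5,8,9}→4  {3,6,7,9}→4  {3,7,8,9}→8  {4,5,8,9}→1  {5,7,8,9}→3  {6,7,8,9}→3
  5 left: {0,3,5,8,9}→10  {0,3,6,7,9}→10  {0,3,7,8,9}→20  {1,4,5,8,9}→1  {3,4,5,8,9}→5  {3,5,7,8,9}→15  {3,6,7,8,9}→15  {4,5,7,8,9}→4  {5,6,7,8,9}→6
  6 left: {0,3,4,5,8,9}→15  {0,3,5,7,8,9}→45  {0,3,6,7,8,9}→45  {1,3,4,5,8,9}→6  {1,4,5,7,8,9}→5  {3,4,5,7,8,9}→24  {3,5,6,7,8,9}→36  {4,5,6,7,8,9}→10
  7 left: {0,1,3,4,5,8,9}→21  {0,3,4,5,7,8,9}→84  {0,3,5,6,7,8,9}→126  {1,3,4,5,7,8,9}→35  {1,4,5,6,7,8,9}→15  {2,4,5,6,7,8,9}→10  {3,4,5,6,7,8,9}→70
  8 left: {0,1,3,4,5,7,8,9}→140  {0,3,4,5,6,7,8,9}→280  {1,2,4,5,6,7,8,9}→25  {1,3,4,5,6,7,8,9}→120  {2,3,4,5,6,7,8,9}→80
  placing 0:b first → 225 extensions
  placing 1:z first → 360 extensions
  placing 2:x first → 540 extensions
total linear extensions = 1125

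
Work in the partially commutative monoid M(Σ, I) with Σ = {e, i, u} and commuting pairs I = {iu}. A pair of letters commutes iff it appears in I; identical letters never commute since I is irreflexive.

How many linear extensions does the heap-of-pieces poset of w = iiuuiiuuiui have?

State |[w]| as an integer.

piece 0:i — minimal
piece 1:i rests on {0:i}
piece 2:u — minimal
piece 3:u rests on {2:u}
piece 4:i rests on {1:i}
piece 5:i rests on {4:i}
piece 6:u rests on {3:u}
piece 7:u rests on {6:u}
piece 8:i rests on {5:i}
piece 9:u rests on {7:u}
piece 10:i rests on {8:i}
minimal pieces: {0:i, 2:u}
ways to finish when only these pieces remain (= sum over removing one remaining piece with nothing left below it):
  1 left: {9}→1  {10}→1
  2 left: {7,9}→1  {8,10}→1  {9,10}→2
  3 left: {5,8,10}→1  {6,7,9}→1  {7,9,10}→3  {8,9,10}→3
  4 left: {3,6,7,9}→1  {4,5,8,10}→1  {5,8,9,10}→4  {6,7,9,10}→4  {7,8,9,10}→6
  5 left: {1,4,5,8,10}→1  {2,3,6,7,9}→1  {3,6,7,9,10}→5  {4,5,8,9,10}→5  {5,7,8,9,10}→10  {6,7,8,9,10}→10
  6 left: {0,1,4,5,8,10}→1  {1,4,5,8,9,10}→6  {2,3,6,7,9,10}→6  {3,6,7,8,9,10}→15  {4,5,7,8,9,10}→15  {5,6,7,8,9,10}→20
  7 left: {0,1,4,5,8,9,10}→7  {1,4,5,7,8,9,10}→21  {2,3,6,7,8,9,10}→21  {3,5,6,7,8,9,10}→35  {4,5,6,7,8,9,10}→35
  8 left: {0,1,4,5,7,8,9,10}→28  {1,4,5,6,7,8,9,10}→56  {2,3,5,6,7,8,9,10}→56  {3,4,5,6,7,8,9,10}→70
  9 left: {0,1,4,5,6,7,8,9,10}→84  {1,3,4,5,6,7,8,9,10}→126  {2,3,4,5,6,7,8,9,10}→126
  placing 0:i first → 252 extensions
  placing 2:u first → 210 extensions
total linear extensions = 462

462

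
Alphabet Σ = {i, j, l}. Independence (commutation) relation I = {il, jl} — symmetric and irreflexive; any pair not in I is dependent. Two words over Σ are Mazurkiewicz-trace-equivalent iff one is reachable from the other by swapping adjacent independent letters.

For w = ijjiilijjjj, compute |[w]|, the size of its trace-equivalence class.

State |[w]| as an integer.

11

drop 0:i onto floor
drop 1:j onto {0:i}
drop 2:j onto {1:j}
drop 3:i onto {2:j}
drop 4:i onto {3:i}
drop 5:l onto floor
drop 6:i onto {4:i}
drop 7:j onto {6:i}
drop 8:j onto {7:j}
drop 9:j onto {8:j}
drop 10:j onto {9:j}
ground layer = {0:i, 5:l}
drop-orders for the pieces not yet dropped (sum over which currently-grounded one goes next):
  1 to go: {5} 1  {10} 1
  2 to go: {5,10} 2  {9,10} 1
  3 to go: {5,9,10} 3  {8,9,10} 1
  4 to go: {5,8,9,10} 4  {7,8,9,10} 1
  5 to go: {5,7,8,9,10} 5  {6,7,8,9,10} 1
  6 to go: {4,6,7,8,9,10} 1  {5,6,7,8,9,10} 6
  7 to go: {3,4,6,7,8,9,10} 1  {4,5,6,7,8,9,10} 7
  8 to go: {2,3,4,6,7,8,9,10} 1  {3,4,5,6,7,8,9,10} 8
  9 to go: {1,2,3,4,6,7,8,9,10} 1  {2,3,4,5,6,7,8,9,10} 9
  if 0:i drops first: 10 orders
  if 5:l drops first: 1 orders
heap linearizations: 11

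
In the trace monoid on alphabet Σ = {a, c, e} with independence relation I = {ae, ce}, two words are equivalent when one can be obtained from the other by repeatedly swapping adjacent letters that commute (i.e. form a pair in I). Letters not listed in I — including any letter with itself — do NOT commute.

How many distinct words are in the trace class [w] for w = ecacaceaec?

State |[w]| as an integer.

120

#0=e has no predecessor
#1=c has no predecessor
#2=a depends on [1:c]
#3=c depends on [2:a]
#4=a depends on [3:c]
#5=c depends on [4:a]
#6=e depends on [0:e]
#7=a depends on [5:c]
#8=e depends on [6:e]
#9=c depends on [7:a]
sources: [0:e, 1:c]
N(rest) = Σ N(rest − s) over sources s of rest; N(one piece) = 1:
  size 1 → [8]=1  [9]=1
  size 2 → [6,8]=1  [7,9]=1  [8,9]=2
  size 3 → [0,6,8]=1  [5,7,9]=1  [6,8,9]=3  [7,8,9]=3
  size 4 → [0,6,8,9]=4  [4,5,7,9]=1  [5,7,8,9]=4  [6,7,8,9]=6
  size 5 → [0,6,7,8,9]=10  [3,4,5,7,9]=1  [4,5,7,8,9]=5  [5,6,7,8,9]=10
  size 6 → [0,5,6,7,8,9]=20  [2,3,4,5,7,9]=1  [3,4,5,7,8,9]=6  [4,5,6,7,8,9]=15
  size 7 → [0,4,5,6,7,8,9]=35  [1,2,3,4,5,7,9]=1  [2,3,4,5,7,8,9]=7  [3,4,5,6,7,8,9]=21
  size 8 → [0,3,4,5,6,7,8,9]=56  [1,2,3,4,5,7,8,9]=8  [2,3,4,5,6,7,8,9]=28
  first=0(e) contributes 36
  first=1(c) contributes 84
|[w]| = 120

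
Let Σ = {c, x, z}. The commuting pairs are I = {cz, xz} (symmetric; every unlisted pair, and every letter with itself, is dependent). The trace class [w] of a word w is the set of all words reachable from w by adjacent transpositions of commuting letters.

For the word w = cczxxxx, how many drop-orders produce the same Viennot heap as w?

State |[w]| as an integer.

#0=c has no predecessor
#1=c depends on [0:c]
#2=z has no predecessor
#3=x depends on [1:c]
#4=x depends on [3:x]
#5=x depends on [4:x]
#6=x depends on [5:x]
sources: [0:c, 2:z]
N(rest) = Σ N(rest − s) over sources s of rest; N(one piece) = 1:
  size 1 → [2]=1  [6]=1
  size 2 → [2,6]=2  [5,6]=1
  size 3 → [2,5,6]=3  [4,5,6]=1
  size 4 → [2,4,5,6]=4  [3,4,5,6]=1
  size 5 → [1,3,4,5,6]=1  [2,3,4,5,6]=5
  first=0(c) contributes 6
  first=2(z) contributes 1
|[w]| = 7

7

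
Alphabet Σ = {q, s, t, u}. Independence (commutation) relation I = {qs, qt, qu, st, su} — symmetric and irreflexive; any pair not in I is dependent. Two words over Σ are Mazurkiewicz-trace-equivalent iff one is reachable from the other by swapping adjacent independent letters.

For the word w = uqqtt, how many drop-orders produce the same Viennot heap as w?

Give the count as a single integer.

piece 0:u — minimal
piece 1:q — minimal
piece 2:q rests on {1:q}
piece 3:t rests on {0:u}
piece 4:t rests on {3:t}
minimal pieces: {0:u, 1:q}
ways to finish when only these pieces remain (= sum over removing one remaining piece with nothing left below it):
  1 left: {2}→1  {4}→1
  2 left: {1,2}→1  {2,4}→2  {3,4}→1
  3 left: {0,3,4}→1  {1,2,4}→3  {2,3,4}→3
  placing 0:u first → 6 extensions
  placing 1:q first → 4 extensions
total linear extensions = 10

10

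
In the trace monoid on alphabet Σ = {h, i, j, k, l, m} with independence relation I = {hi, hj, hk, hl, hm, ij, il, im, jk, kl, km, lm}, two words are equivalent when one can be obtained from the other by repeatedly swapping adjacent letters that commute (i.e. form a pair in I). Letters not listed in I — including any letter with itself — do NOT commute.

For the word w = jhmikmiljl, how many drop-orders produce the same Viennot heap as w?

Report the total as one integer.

2520

piece 0:j — minimal
piece 1:h — minimal
piece 2:m rests on {0:j}
piece 3:i — minimal
piece 4:k rests on {3:i}
piece 5:m rests on {2:m}
piece 6:i rests on {4:k}
piece 7:l rests on {0:j}
piece 8:j rests on {5:m, 7:l}
piece 9:l rests on {8:j}
minimal pieces: {0:j, 1:h, 3:i}
ways to finish when only these pieces remain (= sum over removing one remaining piece with nothing left below it):
  1 left: {1}→1  {6}→1  {9}→1
  2 left: {1,6}→2  {1,9}→2  {4,6}→1  {6,9}→2  {8,9}→1
  3 left: {1,4,6}→3  {1,6,9}→6  {1,8,9}→3  {3,4,6}→1  {4,6,9}→3  {5,8,9}→1  {6,8,9}→3  {7,8,9}→1
  4 left: {1,3,4,6}→4  {1,4,6,9}→12  {1,5,8,9}→4  {1,6,8,9}→12  {1,7,8,9}→4  {2,5,8,9}→1  {3,4,6,9}→4  {4,6,8,9}→6  {5,6,8,9}→4  {5,7,8,9}→2  {6,7,8,9}→4
  5 left: {1,2,5,8,9}→5  {1,3,4,6,9}→20  {1,4,6,8,9}→30  {1,5,6,8,9}→20  {1,5,7,8,9}→10  {1,6,7,8,9}→20  {2,5,6,8,9}→5  {2,5,7,8,9}→3  {3,4,6,8,9}→10  {4,5,6,8,9}→10  {4,6,7,8,9}→10  {5,6,7,8,9}→10
  6 left: {0,2,5,7,8,9}→3  {1,2,5,6,8,9}→30  {1,2,5,7,8,9}→18  {1,3,4,6,8,9}→60  {1,4,5,6,8,9}→60  {1,4,6,7,8,9}→60  {1,5,6,7,8,9}→60  {2,4,5,6,8,9}→15  {2,5,6,7,8,9}→18  {3,4,5,6,8,9}→20  {3,4,6,7,8,9}→20  {4,5,6,7,8,9}→30
  7 left: {0,1,2,5,7,8,9}→21  {0,2,5,6,7,8,9}→21  {1,2,4,5,6,8,9}→105  {1,2,5,6,7,8,9}→126  {1,3,4,5,6,8,9}→140  {1,3,4,6,7,8,9}→140  {1,4,5,6,7,8,9}→210  {2,3,4,5,6,8,9}→35  {2,4,5,6,7,8,9}→63  {3,4,5,6,7,8,9}→70
  8 left: {0,1,2,5,6,7,8,9}→168  {0,2,4,5,6,7,8,9}→84  {1,2,3,4,5,6,8,9}→280  {1,2,4,5,6,7,8,9}→504  {1,3,4,5,6,7,8,9}→560  {2,3,4,5,6,7,8,9}→168
  placing 0:j first → 1512 extensions
  placing 1:h first → 252 extensions
  placing 3:i first → 756 extensions
total linear extensions = 2520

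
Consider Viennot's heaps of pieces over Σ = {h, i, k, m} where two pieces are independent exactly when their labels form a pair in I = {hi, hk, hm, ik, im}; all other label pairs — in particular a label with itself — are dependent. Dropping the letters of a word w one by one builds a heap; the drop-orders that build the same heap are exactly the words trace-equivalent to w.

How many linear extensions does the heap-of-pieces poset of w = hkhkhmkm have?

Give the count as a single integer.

piece 0:h — minimal
piece 1:k — minimal
piece 2:h rests on {0:h}
piece 3:k rests on {1:k}
piece 4:h rests on {2:h}
piece 5:m rests on {3:k}
piece 6:k rests on {5:m}
piece 7:m rests on {6:k}
minimal pieces: {0:h, 1:k}
ways to finish when only these pieces remain (= sum over removing one remaining piece with nothing left below it):
  1 left: {4}→1  {7}→1
  2 left: {2,4}→1  {4,7}→2  {6,7}→1
  3 left: {0,2,4}→1  {2,4,7}→3  {4,6,7}→3  {5,6,7}→1
  4 left: {0,2,4,7}→4  {2,4,6,7}→6  {3,5,6,7}→1  {4,5,6,7}→4
  5 left: {0,2,4,6,7}→10  {1,3,5,6,7}→1  {2,4,5,6,7}→10  {3,4,5,6,7}→5
  6 left: {0,2,4,5,6,7}→20  {1,3,4,5,6,7}→6  {2,3,4,5,6,7}→15
  placing 0:h first → 21 extensions
  placing 1:k first → 35 extensions
total linear extensions = 56

56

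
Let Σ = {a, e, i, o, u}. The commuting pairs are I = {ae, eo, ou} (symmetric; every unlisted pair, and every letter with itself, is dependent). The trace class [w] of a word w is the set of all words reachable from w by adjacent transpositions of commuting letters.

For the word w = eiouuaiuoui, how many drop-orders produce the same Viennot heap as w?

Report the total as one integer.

9

0(e) covers ∅
1(i) covers 0:e
2(o) covers 1:i
3(u) covers 1:i
4(u) covers 3:u
5(a) covers 2:o, 4:u
6(i) covers 5:a
7(u) covers 6:i
8(o) covers 6:i
9(u) covers 7:u
10(i) covers 8:o, 9:u
floor of heap: 0:e
completions by unplaced set U, small U first (add the entries for U minus each lowest piece of U):
  |U|=1: {10}:1
  |U|=2: {8,10}:1  {9,10}:1
  |U|=3: {7,9,10}:1  {8,9,10}:2
  |U|=4: {7,8,9,10}:3
  |U|=5: {6,7,8,9,10}:3
  |U|=6: {5,6,7,8,9,10}:3
  |U|=7: {2,5,6,7,8,9,10}:3  {4,5,6,7,8,9,10}:3
  |U|=8: {2,4,5,6,7,8,9,10}:6  {3,4,5,6,7,8,9,10}:3
  |U|=9: {2,3,4,5,6,7,8,9,10}:9
  start at 0(e): 9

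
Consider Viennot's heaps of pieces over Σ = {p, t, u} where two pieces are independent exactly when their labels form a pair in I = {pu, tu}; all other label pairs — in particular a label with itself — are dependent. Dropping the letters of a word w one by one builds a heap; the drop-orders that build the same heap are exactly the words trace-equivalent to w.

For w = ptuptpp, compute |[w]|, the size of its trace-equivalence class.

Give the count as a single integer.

0(p) covers ∅
1(t) covers 0:p
2(u) covers ∅
3(p) covers 1:t
4(t) covers 3:p
5(p) covers 4:t
6(p) covers 5:p
floor of heap: 0:p, 2:u
completions by unplaced set U, small U first (add the entries for U minus each lowest piece of U):
  |U|=1: {2}:1  {6}:1
  |U|=2: {2,6}:2  {5,6}:1
  |U|=3: {2,5,6}:3  {4,5,6}:1
  |U|=4: {2,4,5,6}:4  {3,4,5,6}:1
  |U|=5: {1,3,4,5,6}:1  {2,3,4,5,6}:5
  start at 0(p): 6
  start at 2(u): 1
sum over floor = 7

7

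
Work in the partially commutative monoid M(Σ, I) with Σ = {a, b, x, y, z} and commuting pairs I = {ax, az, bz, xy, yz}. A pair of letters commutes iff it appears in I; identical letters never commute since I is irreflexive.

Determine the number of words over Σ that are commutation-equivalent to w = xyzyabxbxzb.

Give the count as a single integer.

drop 0:x onto floor
drop 1:y onto floor
drop 2:z onto {0:x}
drop 3:y onto {1:y}
drop 4:a onto {3:y}
drop 5:b onto {0:x, 4:a}
drop 6:x onto {2:z, 5:b}
drop 7:b onto {6:x}
drop 8:x onto {7:b}
drop 9:z onto {8:x}
drop 10:b onto {8:x}
ground layer = {0:x, 1:y}
drop-orders for the pieces not yet dropped (sum over which currently-grounded one goes next):
  1 to go: {9} 1  {10} 1
  2 to go: {9,10} 2
  3 to go: {8,9,10} 2
  4 to go: {7,8,9,10} 2
  5 to go: {6,7,8,9,10} 2
  6 to go: {2,6,7,8,9,10} 2  {5,6,7,8,9,10} 2
  7 to go: {2,5,6,7,8,9,10} 4  {4,5,6,7,8,9,10} 2
  8 to go: {0,2,5,6,7,8,9,10} 4  {2,4,5,6,7,8,9,10} 6  {3,4,5,6,7,8,9,10} 2
  9 to go: {0,2,4,5,6,7,8,9,10} 10  {1,3,4,5,6,7,8,9,10} 2  {2,3,4,5,6,7,8,9,10} 8
  if 0:x drops first: 10 orders
  if 1:y drops first: 18 orders
heap linearizations: 28

28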